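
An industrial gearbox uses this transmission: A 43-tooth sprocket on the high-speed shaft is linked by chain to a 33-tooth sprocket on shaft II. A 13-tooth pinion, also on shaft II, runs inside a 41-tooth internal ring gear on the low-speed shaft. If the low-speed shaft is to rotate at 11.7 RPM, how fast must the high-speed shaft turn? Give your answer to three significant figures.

Overall ratio R = 0.76744 × 3.1538 = 2.4204.
Required input speed = output speed × R = 11.7 × 2.4204 = 28.319 RPM.

28.3 RPM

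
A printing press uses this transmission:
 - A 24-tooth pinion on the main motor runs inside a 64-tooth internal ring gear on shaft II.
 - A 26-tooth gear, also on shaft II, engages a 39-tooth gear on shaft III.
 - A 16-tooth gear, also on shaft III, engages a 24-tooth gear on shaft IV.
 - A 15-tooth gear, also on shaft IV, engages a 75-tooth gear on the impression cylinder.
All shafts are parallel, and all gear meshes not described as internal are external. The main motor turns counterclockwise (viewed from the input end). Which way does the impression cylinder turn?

the main motor → shaft II: internal mesh, same direction → CCW.
shaft II → shaft III: external mesh, 1 reversal → CW.
shaft III → shaft IV: external mesh, 1 reversal → CCW.
shaft IV → the impression cylinder: external mesh, 1 reversal → CW.
3 reversals in total — an odd number — so the impression cylinder turns opposite to the main motor.

clockwise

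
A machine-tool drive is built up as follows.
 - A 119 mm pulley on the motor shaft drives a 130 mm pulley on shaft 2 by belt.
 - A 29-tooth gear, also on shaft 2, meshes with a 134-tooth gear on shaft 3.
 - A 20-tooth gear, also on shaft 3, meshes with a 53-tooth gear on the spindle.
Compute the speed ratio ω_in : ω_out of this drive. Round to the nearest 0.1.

Each stage contributes driven/driver: belt 130/119 = 1.0924, gear mesh 134/29 = 4.6207, gear mesh 53/20 = 2.65.
Overall: 1.0924 × 4.6207 × 2.65 = 13.377.

13.4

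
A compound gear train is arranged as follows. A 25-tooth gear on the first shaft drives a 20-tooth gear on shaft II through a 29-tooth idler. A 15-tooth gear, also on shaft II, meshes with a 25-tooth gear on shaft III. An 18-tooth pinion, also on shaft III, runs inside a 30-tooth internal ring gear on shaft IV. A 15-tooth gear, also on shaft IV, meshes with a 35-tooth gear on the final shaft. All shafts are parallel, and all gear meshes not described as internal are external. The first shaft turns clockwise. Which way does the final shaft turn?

clockwise

the first shaft → shaft II: driver → idler → driven is 2 external meshes, 2 reversals → CW.
shaft II → shaft III: external mesh, 1 reversal → CCW.
shaft III → shaft IV: internal mesh, same direction → CCW.
shaft IV → the final shaft: external mesh, 1 reversal → CW.
4 reversals in total — an even number — so the final shaft turns the same way as the first shaft.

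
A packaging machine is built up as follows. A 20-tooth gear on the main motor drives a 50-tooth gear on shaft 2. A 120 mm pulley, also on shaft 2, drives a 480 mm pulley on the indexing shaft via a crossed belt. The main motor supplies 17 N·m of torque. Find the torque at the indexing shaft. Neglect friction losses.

170 N·m

gear mesh 50/20 = 2.5 → τ = 17·2.5 = 42.5 N·m
belt 480/120 = 4 → τ = 42.5·4 = 170 N·m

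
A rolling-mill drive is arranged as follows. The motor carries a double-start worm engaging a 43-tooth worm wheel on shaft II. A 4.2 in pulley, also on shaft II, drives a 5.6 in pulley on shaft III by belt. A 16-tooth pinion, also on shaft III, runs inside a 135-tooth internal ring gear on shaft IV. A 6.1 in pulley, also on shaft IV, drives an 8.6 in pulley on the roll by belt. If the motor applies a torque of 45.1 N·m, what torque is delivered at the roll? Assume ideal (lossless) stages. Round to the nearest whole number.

15379 N·m

Worm: ratio = 43/2 = 21.5; torque at shaft II = 45.1 × 21.5 = 969.65 N·m.
Belt: ratio = 5.6/4.2 = 1.3333; torque at shaft III = 969.65 × 1.3333 = 1292.9 N·m.
Internal gear: ratio = 135/16 = 8.4375; torque at shaft IV = 1292.9 × 8.4375 = 10909 N·m.
Belt: ratio = 8.6/6.1 = 1.4098; torque at the roll = 10909 × 1.4098 = 15379 N·m.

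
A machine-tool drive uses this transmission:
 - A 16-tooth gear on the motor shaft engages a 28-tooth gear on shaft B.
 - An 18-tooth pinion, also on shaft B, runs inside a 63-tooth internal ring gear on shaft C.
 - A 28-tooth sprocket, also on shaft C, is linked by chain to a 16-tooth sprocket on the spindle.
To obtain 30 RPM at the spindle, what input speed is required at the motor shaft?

Overall ratio R = 1.75 × 3.5 × 0.57143 = 3.5.
Required input speed = output speed × R = 30 × 3.5 = 105 RPM.

105 RPM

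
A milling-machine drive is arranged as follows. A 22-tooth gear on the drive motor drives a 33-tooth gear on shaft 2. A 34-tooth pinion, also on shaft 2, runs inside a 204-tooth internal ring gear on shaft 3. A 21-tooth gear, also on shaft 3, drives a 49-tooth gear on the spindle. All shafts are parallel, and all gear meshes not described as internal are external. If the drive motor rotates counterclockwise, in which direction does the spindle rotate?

the drive motor → shaft 2: external mesh, 1 reversal → CW.
shaft 2 → shaft 3: internal mesh, same direction → CW.
shaft 3 → the spindle: external mesh, 1 reversal → CCW.
2 reversals in total — an even number — so the spindle turns the same way as the drive motor.

counterclockwise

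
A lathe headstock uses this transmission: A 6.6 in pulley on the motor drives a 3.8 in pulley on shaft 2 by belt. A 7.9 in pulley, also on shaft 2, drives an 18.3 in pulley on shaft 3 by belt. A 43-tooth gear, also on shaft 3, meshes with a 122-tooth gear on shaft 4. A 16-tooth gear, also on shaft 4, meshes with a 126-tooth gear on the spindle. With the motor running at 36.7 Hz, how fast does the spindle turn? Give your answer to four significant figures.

belt 3.8/6.6 = 0.57576 → 36.7/0.57576 = 63.742 Hz
belt 18.3/7.9 = 2.3165 → 63.742/2.3165 = 27.517 Hz
gear mesh 122/43 = 2.8372 → 27.517/2.8372 = 9.6986 Hz
gear mesh 126/16 = 7.875 → 9.6986/7.875 = 1.2316 Hz

1.232 Hz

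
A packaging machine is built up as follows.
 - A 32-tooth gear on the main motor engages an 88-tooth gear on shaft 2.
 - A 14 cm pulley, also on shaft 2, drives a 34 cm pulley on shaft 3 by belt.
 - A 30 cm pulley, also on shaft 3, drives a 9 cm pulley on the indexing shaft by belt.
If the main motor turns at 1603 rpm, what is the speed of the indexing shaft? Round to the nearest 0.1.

800.1 rpm

gear mesh 88/32 = 2.75 → 1603/2.75 = 582.91 rpm
belt 34/14 = 2.4286 → 582.91/2.4286 = 240.02 rpm
belt 9/30 = 0.3 → 240.02/0.3 = 800.07 rpm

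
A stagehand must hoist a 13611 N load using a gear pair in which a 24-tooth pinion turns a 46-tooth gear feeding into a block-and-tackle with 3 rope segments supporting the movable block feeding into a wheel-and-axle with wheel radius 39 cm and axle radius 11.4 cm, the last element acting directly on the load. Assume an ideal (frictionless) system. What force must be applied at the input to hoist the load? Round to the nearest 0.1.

Gear pair MA = 46/24 = 1.9167.
Block-and-tackle MA = number of supporting rope parts = 3.
Wheel-and-axle MA = R/r = 39/11.4 = 3.4211.
Combined ideal MA = 1.9167 × 3 × 3.4211 = 19.671.
Effort = load / MA = 13611 / 19.671 = 691.93 N.

691.9 N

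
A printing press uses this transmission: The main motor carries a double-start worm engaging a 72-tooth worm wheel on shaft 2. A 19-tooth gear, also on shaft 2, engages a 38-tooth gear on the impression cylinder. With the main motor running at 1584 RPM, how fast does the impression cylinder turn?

22 RPM

worm 72/2 = 36 → 1584/36 = 44 RPM
gear mesh 38/19 = 2 → 44/2 = 22 RPM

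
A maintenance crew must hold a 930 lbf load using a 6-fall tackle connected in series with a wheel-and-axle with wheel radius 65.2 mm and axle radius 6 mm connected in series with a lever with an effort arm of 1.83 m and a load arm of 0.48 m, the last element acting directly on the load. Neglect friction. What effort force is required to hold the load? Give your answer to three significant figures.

Block-and-tackle MA = number of supporting rope parts = 6.
Wheel-and-axle MA = R/r = 65.2/6 = 10.867.
Lever MA = effort arm / load arm = 1.83/0.48 = 3.8125.
Combined ideal MA = 6 × 10.867 × 3.8125 = 248.58.
Effort = load / MA = 930 / 248.58 = 3.7413 lbf.

3.74 lbf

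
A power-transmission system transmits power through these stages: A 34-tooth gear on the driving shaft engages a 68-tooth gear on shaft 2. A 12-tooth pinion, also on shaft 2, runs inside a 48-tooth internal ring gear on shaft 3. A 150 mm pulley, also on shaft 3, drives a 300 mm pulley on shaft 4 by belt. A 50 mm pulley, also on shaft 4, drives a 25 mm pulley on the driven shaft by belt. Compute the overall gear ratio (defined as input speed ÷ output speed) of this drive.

8

Each stage contributes driven/driver: gear mesh 68/34 = 2, internal gear 48/12 = 4, belt 300/150 = 2, belt 25/50 = 0.5.
Overall: 2 × 4 × 2 × 0.5 = 8.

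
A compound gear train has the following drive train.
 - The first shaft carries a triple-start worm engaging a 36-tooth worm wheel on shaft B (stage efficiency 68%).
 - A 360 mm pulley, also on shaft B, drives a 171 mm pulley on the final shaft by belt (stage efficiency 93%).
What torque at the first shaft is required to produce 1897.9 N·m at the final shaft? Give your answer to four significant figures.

Overall ratio R = 12 × 0.475 = 5.7; overall efficiency η = 0.68 × 0.93 = 0.6324.
Input torque = output torque / (R × η) = 1897.9 / (5.7 × 0.6324) = 526.51 N·m.

526.5 N·m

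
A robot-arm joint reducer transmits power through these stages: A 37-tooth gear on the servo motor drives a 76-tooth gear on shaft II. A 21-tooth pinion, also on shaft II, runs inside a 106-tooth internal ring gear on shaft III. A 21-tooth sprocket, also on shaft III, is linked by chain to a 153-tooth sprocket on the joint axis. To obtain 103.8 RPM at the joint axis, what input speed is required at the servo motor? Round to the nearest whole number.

7841 RPM

Overall ratio R = 2.0541 × 5.0476 × 7.2857 = 75.539.
Required input speed = output speed × R = 103.8 × 75.539 = 7840.9 RPM.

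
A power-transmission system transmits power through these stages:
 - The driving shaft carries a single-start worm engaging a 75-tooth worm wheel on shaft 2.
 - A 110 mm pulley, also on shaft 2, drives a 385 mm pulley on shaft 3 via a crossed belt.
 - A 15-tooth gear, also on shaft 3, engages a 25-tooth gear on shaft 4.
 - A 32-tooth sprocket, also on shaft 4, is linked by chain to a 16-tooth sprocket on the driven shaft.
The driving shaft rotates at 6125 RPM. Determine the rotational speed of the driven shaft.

the driving shaft → shaft 2 (worm, 75/1): 6125 ÷ 75 = 81.667 RPM
shaft 2 → shaft 3 (belt, 385/110): 81.667 ÷ 3.5 = 23.333 RPM
shaft 3 → shaft 4 (gear mesh, 25/15): 23.333 ÷ 1.6667 = 14 RPM
shaft 4 → the driven shaft (chain, 16/32): 14 ÷ 0.5 = 28 RPM

28 RPM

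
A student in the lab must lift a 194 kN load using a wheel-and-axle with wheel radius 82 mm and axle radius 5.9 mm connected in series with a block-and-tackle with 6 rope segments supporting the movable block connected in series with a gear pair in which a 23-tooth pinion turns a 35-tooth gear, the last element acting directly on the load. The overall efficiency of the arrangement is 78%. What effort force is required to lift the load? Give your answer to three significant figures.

Wheel-and-axle MA = R/r = 82/5.9 = 13.898.
Block-and-tackle MA = number of supporting rope parts = 6.
Gear pair MA = 35/23 = 1.5217.
Combined ideal MA = 13.898 × 6 × 1.5217 = 126.9.
Actual MA = 126.9 × 0.78 = 98.98.
Effort = load / actual MA = 194 / 98.98 = 1.96 kN.

1.96 kN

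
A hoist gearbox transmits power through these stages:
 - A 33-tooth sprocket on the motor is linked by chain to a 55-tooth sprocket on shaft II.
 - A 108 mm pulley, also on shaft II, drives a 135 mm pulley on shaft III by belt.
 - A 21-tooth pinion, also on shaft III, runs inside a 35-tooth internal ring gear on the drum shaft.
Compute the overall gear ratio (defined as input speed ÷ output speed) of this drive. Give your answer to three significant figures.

3.47

Each stage contributes driven/driver: chain 55/33 = 1.6667, belt 135/108 = 1.25, internal gear 35/21 = 1.6667.
Overall: 1.6667 × 1.25 × 1.6667 = 3.4722.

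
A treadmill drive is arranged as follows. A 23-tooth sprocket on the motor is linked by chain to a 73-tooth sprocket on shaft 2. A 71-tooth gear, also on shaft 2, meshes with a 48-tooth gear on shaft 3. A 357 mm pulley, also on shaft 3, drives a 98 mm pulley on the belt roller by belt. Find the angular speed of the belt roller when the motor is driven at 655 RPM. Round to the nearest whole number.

1112 RPM

chain 73/23 = 3.1739 → 655/3.1739 = 206.37 RPM
gear mesh 48/71 = 0.67606 → 206.37/0.67606 = 305.26 RPM
belt 98/357 = 0.27451 → 305.26/0.27451 = 1112 RPM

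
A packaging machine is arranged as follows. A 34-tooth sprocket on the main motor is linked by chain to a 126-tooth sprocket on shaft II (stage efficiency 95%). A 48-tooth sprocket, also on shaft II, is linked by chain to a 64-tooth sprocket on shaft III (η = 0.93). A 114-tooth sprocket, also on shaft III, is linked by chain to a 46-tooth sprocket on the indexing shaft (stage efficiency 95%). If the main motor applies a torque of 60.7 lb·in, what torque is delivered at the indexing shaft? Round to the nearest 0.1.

101.6 lb·in

After the chain (126/34): 60.7 × 3.7059 × 0.95 = 213.7 lb·in
After the chain (64/48): 213.7 × 1.3333 × 0.93 = 264.99 lb·in
After the chain (46/114): 264.99 × 0.40351 × 0.95 = 101.58 lb·in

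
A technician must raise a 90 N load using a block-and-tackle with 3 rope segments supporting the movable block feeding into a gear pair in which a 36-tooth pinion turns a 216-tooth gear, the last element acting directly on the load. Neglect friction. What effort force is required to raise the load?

5 N

Block-and-tackle MA = number of supporting rope parts = 3.
Gear pair MA = 216/36 = 6.
Combined ideal MA = 3 × 6 = 18.
Effort = load / MA = 90 / 18 = 5 N.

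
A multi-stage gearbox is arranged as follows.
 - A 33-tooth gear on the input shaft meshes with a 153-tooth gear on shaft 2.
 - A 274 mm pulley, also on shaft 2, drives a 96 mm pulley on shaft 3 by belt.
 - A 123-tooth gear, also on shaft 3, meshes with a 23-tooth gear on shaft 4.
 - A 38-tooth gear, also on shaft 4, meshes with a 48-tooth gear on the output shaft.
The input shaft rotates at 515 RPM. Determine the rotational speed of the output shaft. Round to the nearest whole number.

1342 RPM

gear mesh 153/33 = 4.6364 → 515/4.6364 = 111.08 RPM
belt 96/274 = 0.35036 → 111.08/0.35036 = 317.04 RPM
gear mesh 23/123 = 0.18699 → 317.04/0.18699 = 1695.5 RPM
gear mesh 48/38 = 1.2632 → 1695.5/1.2632 = 1342.2 RPM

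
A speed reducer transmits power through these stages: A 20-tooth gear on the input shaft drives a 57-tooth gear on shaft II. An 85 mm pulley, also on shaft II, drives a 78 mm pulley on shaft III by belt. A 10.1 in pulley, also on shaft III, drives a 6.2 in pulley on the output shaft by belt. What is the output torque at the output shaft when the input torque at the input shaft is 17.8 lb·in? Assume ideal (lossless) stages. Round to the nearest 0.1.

28.6 lb·in

After the gear mesh (57/20): 17.8 × 2.85 = 50.73 lb·in
After the belt (78/85): 50.73 × 0.91765 = 46.552 lb·in
After the belt (6.2/10.1): 46.552 × 0.61386 = 28.577 lb·in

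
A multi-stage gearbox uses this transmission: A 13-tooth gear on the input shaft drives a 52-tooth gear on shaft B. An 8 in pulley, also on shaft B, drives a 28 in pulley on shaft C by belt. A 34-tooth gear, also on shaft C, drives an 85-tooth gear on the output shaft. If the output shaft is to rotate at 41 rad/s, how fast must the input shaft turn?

Overall ratio R = 4 × 3.5 × 2.5 = 35.
Required input speed = output speed × R = 41 × 35 = 1435 rad/s.

1435 rad/s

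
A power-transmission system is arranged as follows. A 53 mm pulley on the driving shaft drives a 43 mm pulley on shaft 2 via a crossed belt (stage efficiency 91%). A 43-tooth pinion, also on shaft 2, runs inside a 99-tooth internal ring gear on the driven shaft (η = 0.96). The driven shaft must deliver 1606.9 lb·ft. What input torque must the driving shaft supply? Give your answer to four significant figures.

Overall ratio R = 0.81132 × 2.3023 = 1.8679; overall efficiency η = 0.91 × 0.96 = 0.8736.
Input torque = output torque / (R × η) = 1606.9 / (1.8679 × 0.8736) = 984.73 lb·ft.

984.7 lb·ft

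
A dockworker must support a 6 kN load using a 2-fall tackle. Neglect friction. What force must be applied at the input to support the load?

Block-and-tackle MA = number of supporting rope parts = 2.
Effort = load / MA = 6 / 2 = 3 kN.

3 kN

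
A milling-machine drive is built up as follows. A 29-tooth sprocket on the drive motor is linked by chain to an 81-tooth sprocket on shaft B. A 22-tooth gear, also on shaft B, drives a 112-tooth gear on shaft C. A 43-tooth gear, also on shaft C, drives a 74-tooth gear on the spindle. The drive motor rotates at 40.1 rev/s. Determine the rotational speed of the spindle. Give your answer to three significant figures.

1.64 rev/s

the drive motor → shaft B (chain, 81/29): 40.1 ÷ 2.7931 = 14.357 rev/s
shaft B → shaft C (gear mesh, 112/22): 14.357 ÷ 5.0909 = 2.8201 rev/s
shaft C → the spindle (gear mesh, 74/43): 2.8201 ÷ 1.7209 = 1.6387 rev/s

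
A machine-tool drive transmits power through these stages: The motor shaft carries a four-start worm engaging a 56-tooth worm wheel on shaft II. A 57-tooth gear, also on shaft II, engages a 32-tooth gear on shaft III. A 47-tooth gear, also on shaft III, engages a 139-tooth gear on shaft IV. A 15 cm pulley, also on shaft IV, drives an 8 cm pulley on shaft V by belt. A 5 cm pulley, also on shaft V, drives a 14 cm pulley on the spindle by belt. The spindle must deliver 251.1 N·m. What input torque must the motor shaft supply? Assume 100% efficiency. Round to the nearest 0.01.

7.23 N·m

Overall ratio R = 14 × 0.5614 × 2.9574 × 0.53333 × 2.8 = 34.712.
Input torque = output torque / R = 251.1 / 34.712 = 7.2339 N·m.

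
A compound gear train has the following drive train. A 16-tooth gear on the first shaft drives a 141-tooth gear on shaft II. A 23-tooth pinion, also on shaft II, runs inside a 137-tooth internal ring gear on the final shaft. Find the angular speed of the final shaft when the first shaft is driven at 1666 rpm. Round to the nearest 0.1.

the first shaft → shaft II (gear mesh, 141/16): 1666 ÷ 8.8125 = 189.05 rpm
shaft II → the final shaft (internal gear, 137/23): 189.05 ÷ 5.9565 = 31.738 rpm

31.7 rpm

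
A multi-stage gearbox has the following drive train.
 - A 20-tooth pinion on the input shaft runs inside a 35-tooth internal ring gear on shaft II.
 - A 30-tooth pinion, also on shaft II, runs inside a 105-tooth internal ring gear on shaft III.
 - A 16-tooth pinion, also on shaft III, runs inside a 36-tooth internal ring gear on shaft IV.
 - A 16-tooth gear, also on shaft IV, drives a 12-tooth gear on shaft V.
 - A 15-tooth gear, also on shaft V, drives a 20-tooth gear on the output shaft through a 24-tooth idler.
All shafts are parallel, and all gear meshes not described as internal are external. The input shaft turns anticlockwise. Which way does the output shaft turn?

clockwise

the input shaft → shaft II: internal mesh, same direction → CCW.
shaft II → shaft III: internal mesh, same direction → CCW.
shaft III → shaft IV: internal mesh, same direction → CCW.
shaft IV → shaft V: external mesh, 1 reversal → CW.
shaft V → the output shaft: driver → idler → driven is 2 external meshes, 2 reversals → CW.
3 reversals in total — an odd number — so the output shaft turns opposite to the input shaft.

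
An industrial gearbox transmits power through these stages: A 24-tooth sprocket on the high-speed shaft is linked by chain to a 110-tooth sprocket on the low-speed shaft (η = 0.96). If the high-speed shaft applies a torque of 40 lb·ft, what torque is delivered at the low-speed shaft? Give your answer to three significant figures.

After the chain (110/24): 40 × 4.5833 × 0.96 = 176 lb·ft

176 lb·ft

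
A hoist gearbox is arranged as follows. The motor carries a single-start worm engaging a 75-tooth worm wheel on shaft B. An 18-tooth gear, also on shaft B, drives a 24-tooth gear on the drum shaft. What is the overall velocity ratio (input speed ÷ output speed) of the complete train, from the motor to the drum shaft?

Each stage contributes driven/driver: worm 75/1 = 75, gear mesh 24/18 = 1.3333.
Overall: 75 × 1.3333 = 100.

100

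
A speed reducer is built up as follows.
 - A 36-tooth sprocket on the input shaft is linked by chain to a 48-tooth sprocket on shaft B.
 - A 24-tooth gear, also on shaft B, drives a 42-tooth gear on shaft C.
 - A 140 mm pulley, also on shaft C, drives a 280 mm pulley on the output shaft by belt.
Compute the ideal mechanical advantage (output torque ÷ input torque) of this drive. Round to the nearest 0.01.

Each stage contributes driven/driver: chain 48/36 = 1.3333, gear mesh 42/24 = 1.75, belt 280/140 = 2.
Overall: 1.3333 × 1.75 × 2 = 4.6667.

4.67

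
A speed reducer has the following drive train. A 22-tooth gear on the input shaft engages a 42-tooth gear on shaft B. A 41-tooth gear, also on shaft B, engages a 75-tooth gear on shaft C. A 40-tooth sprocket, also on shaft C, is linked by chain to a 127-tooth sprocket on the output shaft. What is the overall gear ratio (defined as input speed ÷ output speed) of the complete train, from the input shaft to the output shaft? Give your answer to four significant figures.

11.09

Each stage contributes driven/driver: gear mesh 42/22 = 1.9091, gear mesh 75/41 = 1.8293, chain 127/40 = 3.175.
Overall: 1.9091 × 1.8293 × 3.175 = 11.088.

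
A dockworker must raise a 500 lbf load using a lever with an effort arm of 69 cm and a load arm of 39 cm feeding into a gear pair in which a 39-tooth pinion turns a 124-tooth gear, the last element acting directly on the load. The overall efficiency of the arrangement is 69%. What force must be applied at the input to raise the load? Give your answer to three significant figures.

Lever MA = effort arm / load arm = 69/39 = 1.7692.
Gear pair MA = 124/39 = 3.1795.
Combined ideal MA = 1.7692 × 3.1795 = 5.6252.
Actual MA = 5.6252 × 0.69 = 3.8814.
Effort = load / actual MA = 500 / 3.8814 = 128.82 lbf.

129 lbf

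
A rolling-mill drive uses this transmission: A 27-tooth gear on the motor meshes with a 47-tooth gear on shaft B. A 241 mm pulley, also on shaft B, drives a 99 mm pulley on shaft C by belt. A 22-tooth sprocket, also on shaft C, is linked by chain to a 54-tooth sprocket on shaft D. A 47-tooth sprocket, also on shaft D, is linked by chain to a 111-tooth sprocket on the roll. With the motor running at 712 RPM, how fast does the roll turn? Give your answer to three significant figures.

172 RPM

the motor → shaft B (gear mesh, 47/27): 712 ÷ 1.7407 = 409.02 RPM
shaft B → shaft C (belt, 99/241): 409.02 ÷ 0.41079 = 995.7 RPM
shaft C → shaft D (chain, 54/22): 995.7 ÷ 2.4545 = 405.65 RPM
shaft D → the roll (chain, 111/47): 405.65 ÷ 2.3617 = 171.76 RPM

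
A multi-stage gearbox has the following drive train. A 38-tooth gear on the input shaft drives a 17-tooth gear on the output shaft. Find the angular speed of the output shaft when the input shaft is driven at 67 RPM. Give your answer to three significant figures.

150 RPM

Gear mesh: ratio = 17/38 = 0.44737, so the output shaft turns at 67 / 0.44737 = 149.76 RPM.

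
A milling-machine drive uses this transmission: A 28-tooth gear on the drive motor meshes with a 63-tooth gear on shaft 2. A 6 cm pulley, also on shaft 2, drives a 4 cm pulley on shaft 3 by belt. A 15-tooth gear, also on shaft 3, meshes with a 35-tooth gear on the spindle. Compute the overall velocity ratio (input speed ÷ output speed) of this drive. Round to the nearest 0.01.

Each stage contributes driven/driver: gear mesh 63/28 = 2.25, belt 4/6 = 0.66667, gear mesh 35/15 = 2.3333.
Overall: 2.25 × 0.66667 × 2.3333 = 3.5.

3.50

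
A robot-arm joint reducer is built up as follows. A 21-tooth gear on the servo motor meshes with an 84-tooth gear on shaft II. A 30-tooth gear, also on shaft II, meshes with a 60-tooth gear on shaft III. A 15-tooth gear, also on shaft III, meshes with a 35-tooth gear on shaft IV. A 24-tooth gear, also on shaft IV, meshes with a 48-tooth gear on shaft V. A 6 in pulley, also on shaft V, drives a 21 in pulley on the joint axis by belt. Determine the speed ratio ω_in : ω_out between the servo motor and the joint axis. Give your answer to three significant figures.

Each stage contributes driven/driver: gear mesh 84/21 = 4, gear mesh 60/30 = 2, gear mesh 35/15 = 2.3333, gear mesh 48/24 = 2, belt 21/6 = 3.5.
Overall: 4 × 2 × 2.3333 × 2 × 3.5 = 130.67.

131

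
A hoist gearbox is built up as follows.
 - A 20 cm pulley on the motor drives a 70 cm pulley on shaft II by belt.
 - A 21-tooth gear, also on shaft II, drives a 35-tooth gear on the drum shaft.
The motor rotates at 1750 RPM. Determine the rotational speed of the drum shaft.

300 RPM

the motor → shaft II (belt, 70/20): 1750 ÷ 3.5 = 500 RPM
shaft II → the drum shaft (gear mesh, 35/21): 500 ÷ 1.6667 = 300 RPM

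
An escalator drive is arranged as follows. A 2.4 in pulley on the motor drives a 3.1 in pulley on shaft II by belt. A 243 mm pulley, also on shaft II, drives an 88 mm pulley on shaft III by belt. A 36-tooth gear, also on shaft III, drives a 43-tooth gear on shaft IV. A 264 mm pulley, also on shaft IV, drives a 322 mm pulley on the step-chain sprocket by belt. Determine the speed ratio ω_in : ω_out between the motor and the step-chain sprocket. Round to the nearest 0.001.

Each stage contributes driven/driver: belt 3.1/2.4 = 1.2917, belt 88/243 = 0.36214, gear mesh 43/36 = 1.1944, belt 322/264 = 1.2197.
Overall: 1.2917 × 0.36214 × 1.1944 × 1.2197 = 0.68147.

0.681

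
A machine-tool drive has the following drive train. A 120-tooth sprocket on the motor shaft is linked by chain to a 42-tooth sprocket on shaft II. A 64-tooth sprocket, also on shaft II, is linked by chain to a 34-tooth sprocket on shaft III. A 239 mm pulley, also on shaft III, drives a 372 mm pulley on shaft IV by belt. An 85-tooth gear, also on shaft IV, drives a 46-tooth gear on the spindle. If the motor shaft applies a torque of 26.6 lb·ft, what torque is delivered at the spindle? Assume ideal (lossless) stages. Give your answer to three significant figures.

4.17 lb·ft

Chain: ratio = 42/120 = 0.35; torque at shaft II = 26.6 × 0.35 = 9.31 lb·ft.
Chain: ratio = 34/64 = 0.53125; torque at shaft III = 9.31 × 0.53125 = 4.9459 lb·ft.
Belt: ratio = 372/239 = 1.5565; torque at shaft IV = 4.9459 × 1.5565 = 7.6983 lb·ft.
Gear mesh: ratio = 46/85 = 0.54118; torque at the spindle = 7.6983 × 0.54118 = 4.1661 lb·ft.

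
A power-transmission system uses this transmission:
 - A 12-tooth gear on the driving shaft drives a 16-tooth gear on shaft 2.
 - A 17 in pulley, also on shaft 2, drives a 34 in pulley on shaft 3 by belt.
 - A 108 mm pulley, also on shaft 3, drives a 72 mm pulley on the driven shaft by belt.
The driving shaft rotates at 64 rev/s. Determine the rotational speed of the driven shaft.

the driving shaft → shaft 2 (gear mesh, 16/12): 64 ÷ 1.3333 = 48 rev/s
shaft 2 → shaft 3 (belt, 34/17): 48 ÷ 2 = 24 rev/s
shaft 3 → the driven shaft (belt, 72/108): 24 ÷ 0.66667 = 36 rev/s

36 rev/s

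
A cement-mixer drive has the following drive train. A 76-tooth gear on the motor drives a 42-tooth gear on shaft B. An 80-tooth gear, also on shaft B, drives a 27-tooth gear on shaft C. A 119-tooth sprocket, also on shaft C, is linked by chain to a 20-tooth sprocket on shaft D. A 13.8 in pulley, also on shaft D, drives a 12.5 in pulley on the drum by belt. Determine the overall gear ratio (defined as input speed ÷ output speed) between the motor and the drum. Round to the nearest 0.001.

Each stage contributes driven/driver: gear mesh 42/76 = 0.55263, gear mesh 27/80 = 0.3375, chain 20/119 = 0.16807, belt 12.5/13.8 = 0.9058.
Overall: 0.55263 × 0.3375 × 0.16807 × 0.9058 = 0.028394.

0.028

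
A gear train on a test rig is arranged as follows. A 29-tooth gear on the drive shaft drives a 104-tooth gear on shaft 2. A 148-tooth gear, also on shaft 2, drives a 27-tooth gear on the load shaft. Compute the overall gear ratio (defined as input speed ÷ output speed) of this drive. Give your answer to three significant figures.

0.654

Each stage contributes driven/driver: gear mesh 104/29 = 3.5862, gear mesh 27/148 = 0.18243.
Overall: 3.5862 × 0.18243 = 0.65424.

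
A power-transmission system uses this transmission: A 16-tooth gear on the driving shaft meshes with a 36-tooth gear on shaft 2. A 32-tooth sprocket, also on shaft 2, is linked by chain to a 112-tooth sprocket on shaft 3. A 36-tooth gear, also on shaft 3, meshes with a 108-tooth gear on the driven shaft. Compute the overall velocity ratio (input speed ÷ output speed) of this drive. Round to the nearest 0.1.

Each stage contributes driven/driver: gear mesh 36/16 = 2.25, chain 112/32 = 3.5, gear mesh 108/36 = 3.
Overall: 2.25 × 3.5 × 3 = 23.625.

23.6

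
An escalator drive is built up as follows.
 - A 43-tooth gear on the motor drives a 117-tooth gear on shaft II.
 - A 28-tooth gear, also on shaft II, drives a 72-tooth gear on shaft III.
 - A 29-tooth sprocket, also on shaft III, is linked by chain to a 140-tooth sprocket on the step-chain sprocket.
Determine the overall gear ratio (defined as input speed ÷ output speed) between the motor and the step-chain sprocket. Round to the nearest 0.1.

33.8

Each stage contributes driven/driver: gear mesh 117/43 = 2.7209, gear mesh 72/28 = 2.5714, chain 140/29 = 4.8276.
Overall: 2.7209 × 2.5714 × 4.8276 = 33.777.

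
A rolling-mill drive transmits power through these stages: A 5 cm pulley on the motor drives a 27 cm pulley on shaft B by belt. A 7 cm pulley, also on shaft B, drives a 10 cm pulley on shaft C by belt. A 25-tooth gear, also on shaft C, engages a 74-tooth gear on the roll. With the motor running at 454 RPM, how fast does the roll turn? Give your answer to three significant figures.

19.9 RPM

the motor → shaft B (belt, 27/5): 454 ÷ 5.4 = 84.074 RPM
shaft B → shaft C (belt, 10/7): 84.074 ÷ 1.4286 = 58.852 RPM
shaft C → the roll (gear mesh, 74/25): 58.852 ÷ 2.96 = 19.882 RPM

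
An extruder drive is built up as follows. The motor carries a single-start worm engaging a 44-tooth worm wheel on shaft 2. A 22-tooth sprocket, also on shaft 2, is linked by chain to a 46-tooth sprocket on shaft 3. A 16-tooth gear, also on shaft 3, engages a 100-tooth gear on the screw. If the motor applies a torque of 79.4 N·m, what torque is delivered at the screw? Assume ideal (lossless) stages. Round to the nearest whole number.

45655 N·m

After the worm (44/1): 79.4 × 44 = 3493.6 N·m
After the chain (46/22): 3493.6 × 2.0909 = 7304.8 N·m
After the gear mesh (100/16): 7304.8 × 6.25 = 45655 N·m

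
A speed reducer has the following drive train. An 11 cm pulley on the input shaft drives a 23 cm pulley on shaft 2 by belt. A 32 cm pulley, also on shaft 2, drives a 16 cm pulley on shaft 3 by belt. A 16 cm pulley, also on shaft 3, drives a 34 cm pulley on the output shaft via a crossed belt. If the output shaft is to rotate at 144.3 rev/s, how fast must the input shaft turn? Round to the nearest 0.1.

320.6 rev/s

Overall ratio R = 2.0909 × 0.5 × 2.125 = 2.2216.
Required input speed = output speed × R = 144.3 × 2.2216 = 320.58 rev/s.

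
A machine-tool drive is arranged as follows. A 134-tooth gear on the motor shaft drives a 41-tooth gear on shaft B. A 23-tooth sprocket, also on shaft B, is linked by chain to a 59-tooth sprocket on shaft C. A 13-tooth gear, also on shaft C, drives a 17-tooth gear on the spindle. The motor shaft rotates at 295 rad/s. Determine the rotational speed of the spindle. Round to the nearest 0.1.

287.4 rad/s

the motor shaft → shaft B (gear mesh, 41/134): 295 ÷ 0.30597 = 964.15 rad/s
shaft B → shaft C (chain, 59/23): 964.15 ÷ 2.5652 = 375.85 rad/s
shaft C → the spindle (gear mesh, 17/13): 375.85 ÷ 1.3077 = 287.42 rad/s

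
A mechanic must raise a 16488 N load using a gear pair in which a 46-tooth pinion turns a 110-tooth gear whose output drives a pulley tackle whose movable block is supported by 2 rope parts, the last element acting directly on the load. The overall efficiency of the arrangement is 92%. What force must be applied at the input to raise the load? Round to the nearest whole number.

3747 N

Gear pair MA = 110/46 = 2.3913.
Block-and-tackle MA = number of supporting rope parts = 2.
Combined ideal MA = 2.3913 × 2 = 4.7826.
Actual MA = 4.7826 × 0.92 = 4.4.
Effort = load / actual MA = 16488 / 4.4 = 3747.3 N.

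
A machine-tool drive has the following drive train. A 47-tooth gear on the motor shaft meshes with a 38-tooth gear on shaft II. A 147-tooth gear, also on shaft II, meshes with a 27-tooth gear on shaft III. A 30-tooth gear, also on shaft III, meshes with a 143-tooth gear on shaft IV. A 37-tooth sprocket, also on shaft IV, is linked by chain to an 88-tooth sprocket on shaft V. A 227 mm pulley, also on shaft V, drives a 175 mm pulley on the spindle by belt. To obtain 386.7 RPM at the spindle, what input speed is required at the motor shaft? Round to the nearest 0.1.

Overall ratio R = 0.80851 × 0.18367 × 4.7667 × 2.3784 × 0.77093 = 1.2979.
Required input speed = output speed × R = 386.7 × 1.2979 = 501.9 RPM.

501.9 RPM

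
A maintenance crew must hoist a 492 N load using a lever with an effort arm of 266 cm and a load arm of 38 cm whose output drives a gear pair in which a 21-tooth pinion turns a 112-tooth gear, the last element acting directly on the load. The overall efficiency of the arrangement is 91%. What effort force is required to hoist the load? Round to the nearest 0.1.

Lever MA = effort arm / load arm = 266/38 = 7.
Gear pair MA = 112/21 = 5.3333.
Combined ideal MA = 7 × 5.3333 = 37.333.
Actual MA = 37.333 × 0.91 = 33.973.
Effort = load / actual MA = 492 / 33.973 = 14.482 N.

14.5 N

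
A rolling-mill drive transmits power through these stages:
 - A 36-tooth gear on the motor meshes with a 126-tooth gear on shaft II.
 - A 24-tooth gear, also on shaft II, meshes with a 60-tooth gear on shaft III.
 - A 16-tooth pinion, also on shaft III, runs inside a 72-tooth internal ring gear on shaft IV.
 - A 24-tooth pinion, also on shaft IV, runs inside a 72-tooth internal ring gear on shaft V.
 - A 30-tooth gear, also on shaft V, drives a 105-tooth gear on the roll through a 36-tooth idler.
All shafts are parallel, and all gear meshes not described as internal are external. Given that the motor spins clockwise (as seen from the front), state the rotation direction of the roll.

clockwise

the motor → shaft II: external mesh, 1 reversal → CCW.
shaft II → shaft III: external mesh, 1 reversal → CW.
shaft III → shaft IV: internal mesh, same direction → CW.
shaft IV → shaft V: internal mesh, same direction → CW.
shaft V → the roll: driver → idler → driven is 2 external meshes, 2 reversals → CW.
4 reversals in total — an even number — so the roll turns the same way as the motor.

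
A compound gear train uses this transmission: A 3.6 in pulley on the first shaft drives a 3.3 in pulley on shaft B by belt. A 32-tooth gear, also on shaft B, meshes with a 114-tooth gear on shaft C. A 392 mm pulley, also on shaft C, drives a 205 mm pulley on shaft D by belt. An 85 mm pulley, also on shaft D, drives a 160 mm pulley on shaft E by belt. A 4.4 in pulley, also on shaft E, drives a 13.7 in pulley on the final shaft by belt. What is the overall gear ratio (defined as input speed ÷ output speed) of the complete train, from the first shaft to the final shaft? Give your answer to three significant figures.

Each stage contributes driven/driver: belt 3.3/3.6 = 0.91667, gear mesh 114/32 = 3.5625, belt 205/392 = 0.52296, belt 160/85 = 1.8824, belt 13.7/4.4 = 3.1136.
Overall: 0.91667 × 3.5625 × 0.52296 × 1.8824 × 3.1136 = 10.009.

10.0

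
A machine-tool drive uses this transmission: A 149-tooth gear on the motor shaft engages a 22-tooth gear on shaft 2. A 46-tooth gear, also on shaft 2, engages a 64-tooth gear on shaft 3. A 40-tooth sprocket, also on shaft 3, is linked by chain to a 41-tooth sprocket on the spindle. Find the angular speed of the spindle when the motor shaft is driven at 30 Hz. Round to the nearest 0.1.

142.5 Hz

the motor shaft → shaft 2 (gear mesh, 22/149): 30 ÷ 0.14765 = 203.18 Hz
shaft 2 → shaft 3 (gear mesh, 64/46): 203.18 ÷ 1.3913 = 146.04 Hz
shaft 3 → the spindle (chain, 41/40): 146.04 ÷ 1.025 = 142.48 Hz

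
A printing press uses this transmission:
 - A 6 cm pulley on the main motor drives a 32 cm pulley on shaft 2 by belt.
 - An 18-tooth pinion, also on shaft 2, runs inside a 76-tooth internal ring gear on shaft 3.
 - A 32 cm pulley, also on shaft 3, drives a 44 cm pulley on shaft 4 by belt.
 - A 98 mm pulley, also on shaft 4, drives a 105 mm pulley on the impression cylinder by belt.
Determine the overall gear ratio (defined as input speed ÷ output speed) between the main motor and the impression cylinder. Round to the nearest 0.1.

33.2

Each stage contributes driven/driver: belt 32/6 = 5.3333, internal gear 76/18 = 4.2222, belt 44/32 = 1.375, belt 105/98 = 1.0714.
Overall: 5.3333 × 4.2222 × 1.375 × 1.0714 = 33.175.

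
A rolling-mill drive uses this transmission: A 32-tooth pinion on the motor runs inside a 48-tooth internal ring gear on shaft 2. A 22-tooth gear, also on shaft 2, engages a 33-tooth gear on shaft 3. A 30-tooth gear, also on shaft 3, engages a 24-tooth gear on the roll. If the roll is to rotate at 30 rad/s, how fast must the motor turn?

54 rad/s

Overall ratio R = 1.5 × 1.5 × 0.8 = 1.8.
Required input speed = output speed × R = 30 × 1.8 = 54 rad/s.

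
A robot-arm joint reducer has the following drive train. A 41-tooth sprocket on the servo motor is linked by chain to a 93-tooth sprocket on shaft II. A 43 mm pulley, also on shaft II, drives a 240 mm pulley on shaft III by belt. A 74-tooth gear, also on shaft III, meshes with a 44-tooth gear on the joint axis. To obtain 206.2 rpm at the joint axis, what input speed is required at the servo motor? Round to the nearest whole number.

Overall ratio R = 2.2683 × 5.5814 × 0.59459 = 7.5277.
Required input speed = output speed × R = 206.2 × 7.5277 = 1552.2 rpm.

1552 rpm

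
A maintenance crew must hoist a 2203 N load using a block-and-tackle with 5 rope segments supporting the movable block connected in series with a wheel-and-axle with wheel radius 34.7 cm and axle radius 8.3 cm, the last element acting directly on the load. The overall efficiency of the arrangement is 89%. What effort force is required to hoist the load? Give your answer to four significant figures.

Block-and-tackle MA = number of supporting rope parts = 5.
Wheel-and-axle MA = R/r = 34.7/8.3 = 4.1807.
Combined ideal MA = 5 × 4.1807 = 20.904.
Actual MA = 20.904 × 0.89 = 18.604.
Effort = load / actual MA = 2203 / 18.604 = 118.41 N.

118.4 N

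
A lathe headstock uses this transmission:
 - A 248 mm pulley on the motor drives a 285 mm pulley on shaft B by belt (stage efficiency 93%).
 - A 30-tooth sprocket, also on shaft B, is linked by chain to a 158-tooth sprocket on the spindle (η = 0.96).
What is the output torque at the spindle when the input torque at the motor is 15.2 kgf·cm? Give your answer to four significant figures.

82.13 kgf·cm

Belt: ratio = 285/248 = 1.1492; torque at shaft B = 15.2 × 1.1492 × 0.93 = 16.245 kgf·cm.
Chain: ratio = 158/30 = 5.2667; torque at the spindle = 16.245 × 5.2667 × 0.96 = 82.135 kgf·cm.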